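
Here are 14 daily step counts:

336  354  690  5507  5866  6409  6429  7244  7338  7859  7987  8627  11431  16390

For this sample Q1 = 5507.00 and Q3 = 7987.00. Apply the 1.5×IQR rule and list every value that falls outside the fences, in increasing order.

336, 354, 690, 16390

IQR = Q3 − Q1 = 7987.00 − 5507.00 = 2480.00.
Lower fence = Q1 − 1.5·IQR = 5507.00 − 3720.00 = 1787.00.
Upper fence = Q3 + 1.5·IQR = 7987.00 + 3720.00 = 11707.00.
336 < 1787.00 → outlier.
354 < 1787.00 → outlier.
690 < 1787.00 → outlier.
16390 > 11707.00 → outlier.
All remaining values lie within [1787.00, 11707.00].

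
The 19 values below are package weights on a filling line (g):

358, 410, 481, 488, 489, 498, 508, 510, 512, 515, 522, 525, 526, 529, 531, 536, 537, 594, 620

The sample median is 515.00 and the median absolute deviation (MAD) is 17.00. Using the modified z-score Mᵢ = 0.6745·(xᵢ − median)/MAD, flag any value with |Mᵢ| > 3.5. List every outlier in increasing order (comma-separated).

358, 410, 620

|Mᵢ| > 3.5 ⇔ |xᵢ − 515.00| > 3.5·17.00/0.6745 = 88.21.
So outliers lie outside [426.79, 603.21].
358: M = -6.23 → outlier.
410: M = -4.17 → outlier.
620: M = 4.17 → outlier.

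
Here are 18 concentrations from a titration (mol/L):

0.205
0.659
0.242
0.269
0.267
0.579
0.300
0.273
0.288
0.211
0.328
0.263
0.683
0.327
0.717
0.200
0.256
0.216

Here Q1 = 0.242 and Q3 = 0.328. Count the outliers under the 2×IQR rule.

4

IQR = 0.086; fences at 0.242 − 0.172 = 0.070 and 0.328 + 0.172 = 0.500.
Outside the cutoffs: 0.579, 0.659, 0.683, 0.717.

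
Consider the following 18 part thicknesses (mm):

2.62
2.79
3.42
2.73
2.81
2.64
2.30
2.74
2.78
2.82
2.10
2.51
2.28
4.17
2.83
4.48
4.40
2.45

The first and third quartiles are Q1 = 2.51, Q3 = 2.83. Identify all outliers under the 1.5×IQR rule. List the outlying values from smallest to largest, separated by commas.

IQR = Q3 − Q1 = 2.83 − 2.51 = 0.32.
Lower fence = Q1 − 1.5·IQR = 2.51 − 0.48 = 2.03.
Upper fence = Q3 + 1.5·IQR = 2.83 + 0.48 = 3.31.
3.42 > 3.31 → outlier.
4.17 > 3.31 → outlier.
4.40 > 3.31 → outlier.
4.48 > 3.31 → outlier.
All remaining values lie within [2.03, 3.31].

3.42, 4.17, 4.40, 4.48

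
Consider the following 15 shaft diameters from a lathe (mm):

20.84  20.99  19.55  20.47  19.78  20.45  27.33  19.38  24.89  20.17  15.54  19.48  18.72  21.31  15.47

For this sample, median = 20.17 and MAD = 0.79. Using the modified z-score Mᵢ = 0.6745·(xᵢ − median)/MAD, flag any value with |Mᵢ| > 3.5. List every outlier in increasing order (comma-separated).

|Mᵢ| > 3.5 ⇔ |xᵢ − 20.17| > 3.5·0.79/0.6745 = 4.10.
So outliers lie outside [16.07, 24.27].
15.47: M = -4.01 → outlier.
15.54: M = -3.95 → outlier.
24.89: M = 4.03 → outlier.
27.33: M = 6.11 → outlier.

15.47, 15.54, 24.89, 27.33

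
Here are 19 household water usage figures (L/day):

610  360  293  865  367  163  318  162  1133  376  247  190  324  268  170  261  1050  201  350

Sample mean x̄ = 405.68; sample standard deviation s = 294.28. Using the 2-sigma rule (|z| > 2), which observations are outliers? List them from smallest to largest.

1050, 1133

Cutoffs at x̄ ± 2s: 405.68 ± 2·294.28 = [-182.88, 994.24].
1050: z = 2.19, |z| > 2 → outlier.
1133: z = 2.47, |z| > 2 → outlier.
Every other value lies within [-182.88, 994.24].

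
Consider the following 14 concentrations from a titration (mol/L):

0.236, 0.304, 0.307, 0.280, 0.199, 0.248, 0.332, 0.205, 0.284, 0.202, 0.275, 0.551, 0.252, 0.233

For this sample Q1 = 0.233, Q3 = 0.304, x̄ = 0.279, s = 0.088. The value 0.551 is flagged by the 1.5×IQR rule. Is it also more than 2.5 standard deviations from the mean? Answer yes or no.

z = (0.551 − 0.279) / 0.088 = 3.09.
|z| = 3.09 > 2.5.

yes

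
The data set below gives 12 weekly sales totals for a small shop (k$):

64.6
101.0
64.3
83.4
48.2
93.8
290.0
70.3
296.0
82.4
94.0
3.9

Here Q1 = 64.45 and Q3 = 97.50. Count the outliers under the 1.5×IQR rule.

IQR = 33.05; fences at 64.45 − 49.575 = 14.875 and 97.50 + 49.575 = 147.075.
Outside the cutoffs: 3.9, 290.0, 296.0.

3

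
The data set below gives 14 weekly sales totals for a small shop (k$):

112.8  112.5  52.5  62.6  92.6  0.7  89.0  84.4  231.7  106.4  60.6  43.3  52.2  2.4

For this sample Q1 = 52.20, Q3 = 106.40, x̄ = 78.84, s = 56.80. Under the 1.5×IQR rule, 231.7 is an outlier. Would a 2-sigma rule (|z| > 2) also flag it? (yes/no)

yes

z = (231.7 − 78.84) / 56.80 = 2.69.
|z| = 2.69 > 2.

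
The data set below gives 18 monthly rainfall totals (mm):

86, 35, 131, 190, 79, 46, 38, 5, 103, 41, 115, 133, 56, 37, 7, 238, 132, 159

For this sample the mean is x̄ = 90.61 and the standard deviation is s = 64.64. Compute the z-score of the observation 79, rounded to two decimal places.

z = (79 − 90.61) / 64.64 = -0.18.

-0.18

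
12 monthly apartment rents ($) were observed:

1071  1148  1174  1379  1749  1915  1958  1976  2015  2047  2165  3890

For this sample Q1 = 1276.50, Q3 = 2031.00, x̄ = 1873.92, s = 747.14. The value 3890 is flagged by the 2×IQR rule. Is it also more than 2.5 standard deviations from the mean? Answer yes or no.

yes

z = (3890 − 1873.92) / 747.14 = 2.70.
|z| = 2.70 > 2.5.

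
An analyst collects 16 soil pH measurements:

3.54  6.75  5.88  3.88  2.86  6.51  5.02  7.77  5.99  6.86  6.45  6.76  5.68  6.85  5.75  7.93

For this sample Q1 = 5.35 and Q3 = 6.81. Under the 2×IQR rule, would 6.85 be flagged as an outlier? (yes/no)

IQR = Q3 − Q1 = 6.81 − 5.35 = 1.46.
Lower fence = Q1 − 2·IQR = 5.35 − 2.92 = 2.43.
Upper fence = Q3 + 2·IQR = 6.81 + 2.92 = 9.73.
6.85 lies within [2.43, 9.73].

no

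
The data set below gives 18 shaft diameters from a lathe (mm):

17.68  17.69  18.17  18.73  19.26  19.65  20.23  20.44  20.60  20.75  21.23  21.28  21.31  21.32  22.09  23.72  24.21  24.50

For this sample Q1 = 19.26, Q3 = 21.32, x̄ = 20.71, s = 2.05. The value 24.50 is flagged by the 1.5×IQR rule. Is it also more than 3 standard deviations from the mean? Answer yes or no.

z = (24.50 − 20.71) / 2.05 = 1.85.
|z| = 1.85 ≤ 3.

no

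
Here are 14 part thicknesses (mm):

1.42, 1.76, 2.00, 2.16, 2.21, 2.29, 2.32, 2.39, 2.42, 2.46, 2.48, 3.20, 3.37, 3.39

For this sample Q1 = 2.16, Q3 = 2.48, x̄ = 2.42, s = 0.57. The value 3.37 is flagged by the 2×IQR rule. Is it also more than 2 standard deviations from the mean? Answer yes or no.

no

z = (3.37 − 2.42) / 0.57 = 1.67.
|z| = 1.67 ≤ 2.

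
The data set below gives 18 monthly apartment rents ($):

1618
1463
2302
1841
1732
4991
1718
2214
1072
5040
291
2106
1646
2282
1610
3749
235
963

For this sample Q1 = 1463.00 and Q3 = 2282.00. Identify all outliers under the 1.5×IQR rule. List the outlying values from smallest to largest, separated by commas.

3749, 4991, 5040

IQR = Q3 − Q1 = 2282.00 − 1463.00 = 819.00.
Lower fence = Q1 − 1.5·IQR = 1463.00 − 1228.50 = 234.50.
Upper fence = Q3 + 1.5·IQR = 2282.00 + 1228.50 = 3510.50.
3749 > 3510.50 → outlier.
4991 > 3510.50 → outlier.
5040 > 3510.50 → outlier.
All remaining values lie within [234.50, 3510.50].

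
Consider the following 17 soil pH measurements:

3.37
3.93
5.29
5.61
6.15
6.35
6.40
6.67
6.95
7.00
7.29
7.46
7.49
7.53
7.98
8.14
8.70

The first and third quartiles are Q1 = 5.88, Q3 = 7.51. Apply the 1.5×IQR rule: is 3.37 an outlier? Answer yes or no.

yes

IQR = Q3 − Q1 = 7.51 − 5.88 = 1.63.
Lower fence = Q1 − 1.5·IQR = 5.88 − 2.445 = 3.435.
Upper fence = Q3 + 1.5·IQR = 7.51 + 2.445 = 9.955.
3.37 lies below the lower fence.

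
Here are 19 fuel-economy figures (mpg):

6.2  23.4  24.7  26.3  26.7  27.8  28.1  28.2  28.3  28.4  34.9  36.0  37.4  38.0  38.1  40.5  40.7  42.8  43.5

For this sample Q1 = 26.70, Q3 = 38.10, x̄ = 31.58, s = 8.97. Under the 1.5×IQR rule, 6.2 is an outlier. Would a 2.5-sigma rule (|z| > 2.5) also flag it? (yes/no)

yes

z = (6.2 − 31.58) / 8.97 = -2.83.
|z| = 2.83 > 2.5.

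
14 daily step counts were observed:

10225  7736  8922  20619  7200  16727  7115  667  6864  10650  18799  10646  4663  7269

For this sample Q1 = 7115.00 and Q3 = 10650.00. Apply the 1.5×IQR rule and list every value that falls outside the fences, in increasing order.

667, 16727, 18799, 20619

IQR = Q3 − Q1 = 10650.00 − 7115.00 = 3535.00.
Lower fence = Q1 − 1.5·IQR = 7115.00 − 5302.50 = 1812.50.
Upper fence = Q3 + 1.5·IQR = 10650.00 + 5302.50 = 15952.50.
667 < 1812.50 → outlier.
16727 > 15952.50 → outlier.
18799 > 15952.50 → outlier.
20619 > 15952.50 → outlier.
All remaining values lie within [1812.50, 15952.50].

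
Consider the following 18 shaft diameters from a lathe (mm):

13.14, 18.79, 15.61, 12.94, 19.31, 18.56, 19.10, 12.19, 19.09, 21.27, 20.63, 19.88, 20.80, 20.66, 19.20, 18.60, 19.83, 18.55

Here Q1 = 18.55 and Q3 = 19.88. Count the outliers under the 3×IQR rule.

3

IQR = 1.33; fences at 18.55 − 3.99 = 14.56 and 19.88 + 3.99 = 23.87.
Outside the cutoffs: 12.19, 12.94, 13.14.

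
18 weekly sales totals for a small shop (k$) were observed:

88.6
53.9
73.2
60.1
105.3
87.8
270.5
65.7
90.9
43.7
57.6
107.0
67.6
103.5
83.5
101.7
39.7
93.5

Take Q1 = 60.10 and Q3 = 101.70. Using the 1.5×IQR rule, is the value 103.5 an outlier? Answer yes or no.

no

IQR = Q3 − Q1 = 101.70 − 60.10 = 41.60.
Lower fence = Q1 − 1.5·IQR = 60.10 − 62.40 = -2.30.
Upper fence = Q3 + 1.5·IQR = 101.70 + 62.40 = 164.10.
103.5 lies within [-2.30, 164.10].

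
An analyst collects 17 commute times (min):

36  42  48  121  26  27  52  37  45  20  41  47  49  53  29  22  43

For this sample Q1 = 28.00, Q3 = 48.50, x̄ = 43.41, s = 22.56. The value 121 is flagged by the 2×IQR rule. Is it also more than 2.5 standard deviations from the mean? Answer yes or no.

z = (121 − 43.41) / 22.56 = 3.44.
|z| = 3.44 > 2.5.

yes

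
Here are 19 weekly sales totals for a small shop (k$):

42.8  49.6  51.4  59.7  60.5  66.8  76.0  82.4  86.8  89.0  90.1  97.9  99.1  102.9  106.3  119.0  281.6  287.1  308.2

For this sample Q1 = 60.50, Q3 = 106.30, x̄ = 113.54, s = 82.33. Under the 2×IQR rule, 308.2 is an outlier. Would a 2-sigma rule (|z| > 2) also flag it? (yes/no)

z = (308.2 − 113.54) / 82.33 = 2.36.
|z| = 2.36 > 2.

yes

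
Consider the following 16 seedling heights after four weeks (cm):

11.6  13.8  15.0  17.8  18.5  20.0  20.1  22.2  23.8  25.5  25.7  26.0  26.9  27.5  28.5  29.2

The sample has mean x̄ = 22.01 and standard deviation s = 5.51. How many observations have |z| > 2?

0

Cutoffs: x̄ ± 2s = [10.99, 33.03].
Every value lies within the cutoffs.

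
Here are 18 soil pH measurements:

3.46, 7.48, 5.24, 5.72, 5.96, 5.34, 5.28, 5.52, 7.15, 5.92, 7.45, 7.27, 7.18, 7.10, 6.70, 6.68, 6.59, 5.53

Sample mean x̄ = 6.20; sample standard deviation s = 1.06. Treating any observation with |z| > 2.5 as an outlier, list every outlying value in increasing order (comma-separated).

Cutoffs at x̄ ± 2.5s: 6.20 ± 2.5·1.06 = [3.55, 8.85].
3.46: z = -2.58, |z| > 2.5 → outlier.
Every other value lies within [3.55, 8.85].

3.46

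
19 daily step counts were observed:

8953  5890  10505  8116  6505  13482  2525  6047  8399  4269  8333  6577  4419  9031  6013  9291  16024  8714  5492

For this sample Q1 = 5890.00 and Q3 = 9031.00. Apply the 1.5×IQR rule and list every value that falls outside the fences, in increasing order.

IQR = Q3 − Q1 = 9031.00 − 5890.00 = 3141.00.
Lower fence = Q1 − 1.5·IQR = 5890.00 − 4711.50 = 1178.50.
Upper fence = Q3 + 1.5·IQR = 9031.00 + 4711.50 = 13742.50.
16024 > 13742.50 → outlier.
All remaining values lie within [1178.50, 13742.50].

16024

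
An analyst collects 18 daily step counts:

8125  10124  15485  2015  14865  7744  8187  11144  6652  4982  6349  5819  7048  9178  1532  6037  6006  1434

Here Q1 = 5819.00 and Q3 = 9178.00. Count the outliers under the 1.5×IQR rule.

IQR = 3359.00; fences at 5819.00 − 5038.50 = 780.50 and 9178.00 + 5038.50 = 14216.50.
Outside the cutoffs: 14865, 15485.

2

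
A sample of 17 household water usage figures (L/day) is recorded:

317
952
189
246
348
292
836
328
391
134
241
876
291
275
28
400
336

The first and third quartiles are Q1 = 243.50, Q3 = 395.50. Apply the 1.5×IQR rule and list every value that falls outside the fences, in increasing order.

IQR = Q3 − Q1 = 395.50 − 243.50 = 152.00.
Lower fence = Q1 − 1.5·IQR = 243.50 − 228.00 = 15.50.
Upper fence = Q3 + 1.5·IQR = 395.50 + 228.00 = 623.50.
836 > 623.50 → outlier.
876 > 623.50 → outlier.
952 > 623.50 → outlier.
All remaining values lie within [15.50, 623.50].

836, 876, 952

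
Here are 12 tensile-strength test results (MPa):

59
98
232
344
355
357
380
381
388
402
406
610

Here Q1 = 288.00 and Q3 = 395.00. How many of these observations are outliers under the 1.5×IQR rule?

IQR = 107.00; fences at 288.00 − 160.50 = 127.50 and 395.00 + 160.50 = 555.50.
Outside the cutoffs: 59, 98, 610.

3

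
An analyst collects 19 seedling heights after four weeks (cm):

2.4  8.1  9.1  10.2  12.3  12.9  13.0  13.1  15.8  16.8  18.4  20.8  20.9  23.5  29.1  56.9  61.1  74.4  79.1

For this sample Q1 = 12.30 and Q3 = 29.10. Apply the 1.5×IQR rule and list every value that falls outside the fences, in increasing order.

56.9, 61.1, 74.4, 79.1

IQR = Q3 − Q1 = 29.10 − 12.30 = 16.80.
Lower fence = Q1 − 1.5·IQR = 12.30 − 25.20 = -12.90.
Upper fence = Q3 + 1.5·IQR = 29.10 + 25.20 = 54.30.
56.9 > 54.30 → outlier.
61.1 > 54.30 → outlier.
74.4 > 54.30 → outlier.
79.1 > 54.30 → outlier.
All remaining values lie within [-12.90, 54.30].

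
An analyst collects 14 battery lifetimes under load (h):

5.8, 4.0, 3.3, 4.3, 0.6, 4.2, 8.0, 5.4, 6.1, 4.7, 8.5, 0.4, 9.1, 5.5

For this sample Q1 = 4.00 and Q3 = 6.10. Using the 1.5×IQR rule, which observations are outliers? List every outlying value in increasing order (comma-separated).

0.4, 0.6

IQR = Q3 − Q1 = 6.10 − 4.00 = 2.10.
Lower fence = Q1 − 1.5·IQR = 4.00 − 3.15 = 0.85.
Upper fence = Q3 + 1.5·IQR = 6.10 + 3.15 = 9.25.
0.4 < 0.85 → outlier.
0.6 < 0.85 → outlier.
All remaining values lie within [0.85, 9.25].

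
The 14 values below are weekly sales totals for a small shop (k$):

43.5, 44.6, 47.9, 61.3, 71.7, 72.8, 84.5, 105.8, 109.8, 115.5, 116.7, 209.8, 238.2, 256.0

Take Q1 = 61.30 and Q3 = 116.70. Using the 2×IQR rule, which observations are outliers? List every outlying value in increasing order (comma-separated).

IQR = Q3 − Q1 = 116.70 − 61.30 = 55.40.
Lower fence = Q1 − 2·IQR = 61.30 − 110.80 = -49.50.
Upper fence = Q3 + 2·IQR = 116.70 + 110.80 = 227.50.
238.2 > 227.50 → outlier.
256.0 > 227.50 → outlier.
All remaining values lie within [-49.50, 227.50].

238.2, 256.0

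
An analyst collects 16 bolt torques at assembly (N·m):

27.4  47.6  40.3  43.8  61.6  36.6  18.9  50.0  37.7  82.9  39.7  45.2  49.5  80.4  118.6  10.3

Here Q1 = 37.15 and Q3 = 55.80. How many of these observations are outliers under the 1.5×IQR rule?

1

IQR = 18.65; fences at 37.15 − 27.975 = 9.175 and 55.80 + 27.975 = 83.775.
Outside the cutoffs: 118.6.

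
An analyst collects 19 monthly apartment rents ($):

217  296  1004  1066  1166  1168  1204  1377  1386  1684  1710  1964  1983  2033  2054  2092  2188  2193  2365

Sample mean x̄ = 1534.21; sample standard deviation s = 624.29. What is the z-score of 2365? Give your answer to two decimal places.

z = (2365 − 1534.21) / 624.29 = 1.33.

1.33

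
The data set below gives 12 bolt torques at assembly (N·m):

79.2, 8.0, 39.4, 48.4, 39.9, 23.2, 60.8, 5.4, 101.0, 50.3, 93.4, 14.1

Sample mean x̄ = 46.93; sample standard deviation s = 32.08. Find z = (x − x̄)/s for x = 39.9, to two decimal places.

-0.22

z = (39.9 − 46.93) / 32.08 = -0.22.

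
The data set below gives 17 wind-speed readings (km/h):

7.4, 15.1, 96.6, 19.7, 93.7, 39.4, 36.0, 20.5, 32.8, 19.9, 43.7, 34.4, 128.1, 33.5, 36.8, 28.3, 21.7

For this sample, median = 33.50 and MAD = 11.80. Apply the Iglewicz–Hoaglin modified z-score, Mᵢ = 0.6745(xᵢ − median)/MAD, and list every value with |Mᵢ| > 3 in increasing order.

|Mᵢ| > 3 ⇔ |xᵢ − 33.50| > 3·11.80/0.6745 = 52.48.
So outliers lie outside [-18.98, 85.98].
93.7: M = 3.44 → outlier.
96.6: M = 3.61 → outlier.
128.1: M = 5.41 → outlier.

93.7, 96.6, 128.1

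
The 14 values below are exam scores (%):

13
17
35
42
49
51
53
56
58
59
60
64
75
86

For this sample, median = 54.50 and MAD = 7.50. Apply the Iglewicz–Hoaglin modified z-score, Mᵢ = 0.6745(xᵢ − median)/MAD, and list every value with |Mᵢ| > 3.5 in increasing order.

13

|Mᵢ| > 3.5 ⇔ |xᵢ − 54.50| > 3.5·7.50/0.6745 = 38.92.
So outliers lie outside [15.58, 93.42].
13: M = -3.73 → outlier.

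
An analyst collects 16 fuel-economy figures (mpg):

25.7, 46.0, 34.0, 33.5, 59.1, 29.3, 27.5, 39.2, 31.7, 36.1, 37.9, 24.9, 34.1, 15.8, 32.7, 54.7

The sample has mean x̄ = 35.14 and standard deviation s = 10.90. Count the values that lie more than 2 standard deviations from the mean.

1

Cutoffs: x̄ ± 2s = [13.34, 56.94].
Outside the cutoffs: 59.1.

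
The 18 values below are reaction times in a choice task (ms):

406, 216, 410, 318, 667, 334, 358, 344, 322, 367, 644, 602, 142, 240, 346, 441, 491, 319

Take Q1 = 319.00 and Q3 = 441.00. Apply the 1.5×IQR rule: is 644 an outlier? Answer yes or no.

yes

IQR = Q3 − Q1 = 441.00 − 319.00 = 122.00.
Lower fence = Q1 − 1.5·IQR = 319.00 − 183.00 = 136.00.
Upper fence = Q3 + 1.5·IQR = 441.00 + 183.00 = 624.00.
644 lies above the upper fence.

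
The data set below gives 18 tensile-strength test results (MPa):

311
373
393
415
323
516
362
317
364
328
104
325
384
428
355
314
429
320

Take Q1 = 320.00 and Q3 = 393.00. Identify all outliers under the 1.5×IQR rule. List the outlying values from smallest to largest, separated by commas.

IQR = Q3 − Q1 = 393.00 − 320.00 = 73.00.
Lower fence = Q1 − 1.5·IQR = 320.00 − 109.50 = 210.50.
Upper fence = Q3 + 1.5·IQR = 393.00 + 109.50 = 502.50.
104 < 210.50 → outlier.
516 > 502.50 → outlier.
All remaining values lie within [210.50, 502.50].

104, 516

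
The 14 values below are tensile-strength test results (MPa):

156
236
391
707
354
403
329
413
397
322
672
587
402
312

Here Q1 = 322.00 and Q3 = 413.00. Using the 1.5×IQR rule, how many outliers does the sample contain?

4

IQR = 91.00; fences at 322.00 − 136.50 = 185.50 and 413.00 + 136.50 = 549.50.
Outside the cutoffs: 156, 587, 672, 707.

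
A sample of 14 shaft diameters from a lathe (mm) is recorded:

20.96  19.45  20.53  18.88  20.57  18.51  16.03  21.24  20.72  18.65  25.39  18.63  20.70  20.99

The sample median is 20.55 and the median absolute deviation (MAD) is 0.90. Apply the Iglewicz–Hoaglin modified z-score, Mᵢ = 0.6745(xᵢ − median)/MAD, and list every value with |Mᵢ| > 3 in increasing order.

16.03, 25.39

|Mᵢ| > 3 ⇔ |xᵢ − 20.55| > 3·0.90/0.6745 = 4.00.
So outliers lie outside [16.55, 24.55].
16.03: M = -3.39 → outlier.
25.39: M = 3.63 → outlier.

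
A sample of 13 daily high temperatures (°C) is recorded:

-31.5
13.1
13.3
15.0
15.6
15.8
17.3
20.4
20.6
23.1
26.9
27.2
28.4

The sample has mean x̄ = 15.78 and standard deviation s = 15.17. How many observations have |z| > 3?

1

Cutoffs: x̄ ± 3s = [-29.73, 61.29].
Outside the cutoffs: -31.5.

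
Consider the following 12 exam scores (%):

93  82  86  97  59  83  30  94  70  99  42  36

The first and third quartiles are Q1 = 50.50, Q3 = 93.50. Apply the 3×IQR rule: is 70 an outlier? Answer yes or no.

IQR = Q3 − Q1 = 93.50 − 50.50 = 43.00.
Lower fence = Q1 − 3·IQR = 50.50 − 129.00 = -78.50.
Upper fence = Q3 + 3·IQR = 93.50 + 129.00 = 222.50.
70 lies within [-78.50, 222.50].

no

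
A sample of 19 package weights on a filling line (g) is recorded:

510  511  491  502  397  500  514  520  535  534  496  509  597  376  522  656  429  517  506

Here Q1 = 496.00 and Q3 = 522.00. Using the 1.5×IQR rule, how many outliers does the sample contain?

IQR = 26.00; fences at 496.00 − 39.00 = 457.00 and 522.00 + 39.00 = 561.00.
Outside the cutoffs: 376, 397, 429, 597, 656.

5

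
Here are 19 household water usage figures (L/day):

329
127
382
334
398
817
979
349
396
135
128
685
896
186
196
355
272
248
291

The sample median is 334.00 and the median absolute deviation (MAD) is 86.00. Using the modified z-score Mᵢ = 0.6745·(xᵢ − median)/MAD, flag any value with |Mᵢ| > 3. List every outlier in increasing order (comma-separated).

|Mᵢ| > 3 ⇔ |xᵢ − 334.00| > 3·86.00/0.6745 = 382.51.
So outliers lie outside [-48.51, 716.51].
817: M = 3.79 → outlier.
896: M = 4.41 → outlier.
979: M = 5.06 → outlier.

817, 896, 979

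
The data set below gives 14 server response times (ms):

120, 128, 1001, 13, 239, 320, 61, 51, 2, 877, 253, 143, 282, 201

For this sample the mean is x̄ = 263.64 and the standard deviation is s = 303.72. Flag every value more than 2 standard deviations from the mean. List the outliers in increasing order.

Cutoffs at x̄ ± 2s: 263.64 ± 2·303.72 = [-343.80, 871.08].
877: z = 2.02, |z| > 2 → outlier.
1001: z = 2.43, |z| > 2 → outlier.
Every other value lies within [-343.80, 871.08].

877, 1001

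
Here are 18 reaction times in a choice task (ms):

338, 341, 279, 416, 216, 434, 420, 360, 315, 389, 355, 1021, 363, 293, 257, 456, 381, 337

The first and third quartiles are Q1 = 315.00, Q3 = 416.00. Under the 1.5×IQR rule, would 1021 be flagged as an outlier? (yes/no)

yes

IQR = Q3 − Q1 = 416.00 − 315.00 = 101.00.
Lower fence = Q1 − 1.5·IQR = 315.00 − 151.50 = 163.50.
Upper fence = Q3 + 1.5·IQR = 416.00 + 151.50 = 567.50.
1021 lies above the upper fence.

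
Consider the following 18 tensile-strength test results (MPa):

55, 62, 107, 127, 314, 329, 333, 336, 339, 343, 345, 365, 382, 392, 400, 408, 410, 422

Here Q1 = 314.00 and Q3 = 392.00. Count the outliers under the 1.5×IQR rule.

4

IQR = 78.00; fences at 314.00 − 117.00 = 197.00 and 392.00 + 117.00 = 509.00.
Outside the cutoffs: 55, 62, 107, 127.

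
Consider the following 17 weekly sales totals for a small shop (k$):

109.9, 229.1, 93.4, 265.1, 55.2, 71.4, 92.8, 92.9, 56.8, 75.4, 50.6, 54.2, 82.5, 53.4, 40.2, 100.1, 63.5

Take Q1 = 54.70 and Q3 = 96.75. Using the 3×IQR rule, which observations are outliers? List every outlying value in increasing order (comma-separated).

IQR = Q3 − Q1 = 96.75 − 54.70 = 42.05.
Lower fence = Q1 − 3·IQR = 54.70 − 126.15 = -71.45.
Upper fence = Q3 + 3·IQR = 96.75 + 126.15 = 222.90.
229.1 > 222.90 → outlier.
265.1 > 222.90 → outlier.
All remaining values lie within [-71.45, 222.90].

229.1, 265.1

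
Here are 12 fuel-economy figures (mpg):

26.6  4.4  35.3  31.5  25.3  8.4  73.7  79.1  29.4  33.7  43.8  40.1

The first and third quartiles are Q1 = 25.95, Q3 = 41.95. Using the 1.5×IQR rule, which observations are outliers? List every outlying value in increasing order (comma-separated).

73.7, 79.1

IQR = Q3 − Q1 = 41.95 − 25.95 = 16.00.
Lower fence = Q1 − 1.5·IQR = 25.95 − 24.00 = 1.95.
Upper fence = Q3 + 1.5·IQR = 41.95 + 24.00 = 65.95.
73.7 > 65.95 → outlier.
79.1 > 65.95 → outlier.
All remaining values lie within [1.95, 65.95].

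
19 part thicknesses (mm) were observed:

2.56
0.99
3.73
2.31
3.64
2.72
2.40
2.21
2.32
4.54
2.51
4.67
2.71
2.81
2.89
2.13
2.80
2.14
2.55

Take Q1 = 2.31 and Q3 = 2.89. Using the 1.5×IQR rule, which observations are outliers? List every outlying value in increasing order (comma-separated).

IQR = Q3 − Q1 = 2.89 − 2.31 = 0.58.
Lower fence = Q1 − 1.5·IQR = 2.31 − 0.87 = 1.44.
Upper fence = Q3 + 1.5·IQR = 2.89 + 0.87 = 3.76.
0.99 < 1.44 → outlier.
4.54 > 3.76 → outlier.
4.67 > 3.76 → outlier.
All remaining values lie within [1.44, 3.76].

0.99, 4.54, 4.67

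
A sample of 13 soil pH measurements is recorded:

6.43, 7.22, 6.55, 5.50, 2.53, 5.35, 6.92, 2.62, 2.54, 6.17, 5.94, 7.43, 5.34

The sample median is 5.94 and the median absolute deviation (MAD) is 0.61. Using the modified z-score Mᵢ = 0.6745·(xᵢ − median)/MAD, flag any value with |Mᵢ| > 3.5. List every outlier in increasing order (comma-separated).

|Mᵢ| > 3.5 ⇔ |xᵢ − 5.94| > 3.5·0.61/0.6745 = 3.17.
So outliers lie outside [2.77, 9.11].
2.53: M = -3.77 → outlier.
2.54: M = -3.76 → outlier.
2.62: M = -3.67 → outlier.

2.53, 2.54, 2.62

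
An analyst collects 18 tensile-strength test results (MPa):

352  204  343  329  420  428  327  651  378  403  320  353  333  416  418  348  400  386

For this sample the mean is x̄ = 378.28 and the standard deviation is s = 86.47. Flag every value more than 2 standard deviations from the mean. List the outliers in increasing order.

204, 651

Cutoffs at x̄ ± 2s: 378.28 ± 2·86.47 = [205.34, 551.22].
204: z = -2.02, |z| > 2 → outlier.
651: z = 3.15, |z| > 2 → outlier.
Every other value lies within [205.34, 551.22].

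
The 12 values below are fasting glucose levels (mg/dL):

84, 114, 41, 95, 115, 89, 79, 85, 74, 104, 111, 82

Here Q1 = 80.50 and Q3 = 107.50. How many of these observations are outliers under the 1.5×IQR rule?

IQR = 27.00; fences at 80.50 − 40.50 = 40.00 and 107.50 + 40.50 = 148.00.
Every value lies within the cutoffs.

0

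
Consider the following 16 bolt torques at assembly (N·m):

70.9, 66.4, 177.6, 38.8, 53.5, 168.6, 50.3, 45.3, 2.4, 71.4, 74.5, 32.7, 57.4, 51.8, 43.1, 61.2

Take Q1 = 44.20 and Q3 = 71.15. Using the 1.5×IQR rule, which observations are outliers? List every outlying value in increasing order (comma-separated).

2.4, 168.6, 177.6

IQR = Q3 − Q1 = 71.15 − 44.20 = 26.95.
Lower fence = Q1 − 1.5·IQR = 44.20 − 40.425 = 3.775.
Upper fence = Q3 + 1.5·IQR = 71.15 + 40.425 = 111.575.
2.4 < 3.775 → outlier.
168.6 > 111.575 → outlier.
177.6 > 111.575 → outlier.
All remaining values lie within [3.775, 111.575].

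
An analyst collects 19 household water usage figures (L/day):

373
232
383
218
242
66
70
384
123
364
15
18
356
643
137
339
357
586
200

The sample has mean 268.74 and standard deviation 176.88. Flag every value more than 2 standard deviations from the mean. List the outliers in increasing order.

Cutoffs at x̄ ± 2s: 268.74 ± 2·176.88 = [-85.02, 622.50].
643: z = 2.12, |z| > 2 → outlier.
Every other value lies within [-85.02, 622.50].

643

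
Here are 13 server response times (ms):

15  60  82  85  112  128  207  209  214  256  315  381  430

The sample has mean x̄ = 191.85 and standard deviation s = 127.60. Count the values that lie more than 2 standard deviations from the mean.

0

Cutoffs: x̄ ± 2s = [-63.35, 447.05].
Every value lies within the cutoffs.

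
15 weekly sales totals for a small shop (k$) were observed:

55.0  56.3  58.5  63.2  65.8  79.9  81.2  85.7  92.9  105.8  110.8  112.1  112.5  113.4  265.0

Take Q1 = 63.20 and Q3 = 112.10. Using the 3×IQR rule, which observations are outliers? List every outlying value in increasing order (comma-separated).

265.0

IQR = Q3 − Q1 = 112.10 − 63.20 = 48.90.
Lower fence = Q1 − 3·IQR = 63.20 − 146.70 = -83.50.
Upper fence = Q3 + 3·IQR = 112.10 + 146.70 = 258.80.
265.0 > 258.80 → outlier.
All remaining values lie within [-83.50, 258.80].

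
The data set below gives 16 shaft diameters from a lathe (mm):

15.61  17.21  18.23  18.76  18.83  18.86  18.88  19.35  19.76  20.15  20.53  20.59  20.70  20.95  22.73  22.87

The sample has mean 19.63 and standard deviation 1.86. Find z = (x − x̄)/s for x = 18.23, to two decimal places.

z = (18.23 − 19.63) / 1.86 = -0.75.

-0.75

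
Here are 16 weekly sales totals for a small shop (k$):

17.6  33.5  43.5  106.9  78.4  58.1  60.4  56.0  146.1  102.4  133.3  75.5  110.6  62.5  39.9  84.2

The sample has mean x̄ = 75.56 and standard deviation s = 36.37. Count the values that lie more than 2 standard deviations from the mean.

Cutoffs: x̄ ± 2s = [2.82, 148.30].
Every value lies within the cutoffs.

0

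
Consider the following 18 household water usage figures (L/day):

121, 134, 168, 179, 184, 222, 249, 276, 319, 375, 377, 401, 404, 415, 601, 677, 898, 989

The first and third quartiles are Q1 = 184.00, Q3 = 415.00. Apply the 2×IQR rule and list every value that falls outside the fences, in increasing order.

IQR = Q3 − Q1 = 415.00 − 184.00 = 231.00.
Lower fence = Q1 − 2·IQR = 184.00 − 462.00 = -278.00.
Upper fence = Q3 + 2·IQR = 415.00 + 462.00 = 877.00.
898 > 877.00 → outlier.
989 > 877.00 → outlier.
All remaining values lie within [-278.00, 877.00].

898, 989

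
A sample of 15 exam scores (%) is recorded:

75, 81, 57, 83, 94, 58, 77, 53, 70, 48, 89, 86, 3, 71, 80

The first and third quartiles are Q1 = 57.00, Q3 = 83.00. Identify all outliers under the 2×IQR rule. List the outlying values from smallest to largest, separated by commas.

IQR = Q3 − Q1 = 83.00 − 57.00 = 26.00.
Lower fence = Q1 − 2·IQR = 57.00 − 52.00 = 5.00.
Upper fence = Q3 + 2·IQR = 83.00 + 52.00 = 135.00.
3 < 5.00 → outlier.
All remaining values lie within [5.00, 135.00].

3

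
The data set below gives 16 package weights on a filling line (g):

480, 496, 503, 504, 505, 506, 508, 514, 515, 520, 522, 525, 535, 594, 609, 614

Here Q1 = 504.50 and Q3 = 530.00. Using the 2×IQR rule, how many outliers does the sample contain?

3

IQR = 25.50; fences at 504.50 − 51.00 = 453.50 and 530.00 + 51.00 = 581.00.
Outside the cutoffs: 594, 609, 614.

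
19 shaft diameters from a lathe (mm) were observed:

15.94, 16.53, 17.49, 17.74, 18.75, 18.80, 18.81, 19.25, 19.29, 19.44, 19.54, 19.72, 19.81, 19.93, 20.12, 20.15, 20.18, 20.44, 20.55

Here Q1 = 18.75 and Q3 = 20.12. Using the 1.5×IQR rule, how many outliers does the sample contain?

2

IQR = 1.37; fences at 18.75 − 2.055 = 16.695 and 20.12 + 2.055 = 22.175.
Outside the cutoffs: 15.94, 16.53.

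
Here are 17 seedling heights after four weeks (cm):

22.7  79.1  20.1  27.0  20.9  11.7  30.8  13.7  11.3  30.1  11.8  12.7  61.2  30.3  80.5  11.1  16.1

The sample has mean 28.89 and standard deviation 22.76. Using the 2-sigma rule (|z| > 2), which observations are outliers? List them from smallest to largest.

Cutoffs at x̄ ± 2s: 28.89 ± 2·22.76 = [-16.63, 74.41].
79.1: z = 2.21, |z| > 2 → outlier.
80.5: z = 2.27, |z| > 2 → outlier.
Every other value lies within [-16.63, 74.41].

79.1, 80.5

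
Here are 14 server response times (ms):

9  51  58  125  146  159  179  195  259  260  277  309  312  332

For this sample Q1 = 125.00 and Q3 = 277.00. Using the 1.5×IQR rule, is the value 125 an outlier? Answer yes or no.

no

IQR = Q3 − Q1 = 277.00 − 125.00 = 152.00.
Lower fence = Q1 − 1.5·IQR = 125.00 − 228.00 = -103.00.
Upper fence = Q3 + 1.5·IQR = 277.00 + 228.00 = 505.00.
125 lies within [-103.00, 505.00].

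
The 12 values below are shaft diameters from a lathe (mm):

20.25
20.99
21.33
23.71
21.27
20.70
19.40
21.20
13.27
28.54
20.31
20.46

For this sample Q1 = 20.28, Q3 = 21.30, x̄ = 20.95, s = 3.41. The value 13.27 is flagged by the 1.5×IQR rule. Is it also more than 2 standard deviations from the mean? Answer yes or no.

yes

z = (13.27 − 20.95) / 3.41 = -2.25.
|z| = 2.25 > 2.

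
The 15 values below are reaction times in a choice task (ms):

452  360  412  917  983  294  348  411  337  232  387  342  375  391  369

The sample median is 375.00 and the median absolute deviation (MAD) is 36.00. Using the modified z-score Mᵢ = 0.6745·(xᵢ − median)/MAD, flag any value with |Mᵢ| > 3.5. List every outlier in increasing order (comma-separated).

917, 983

|Mᵢ| > 3.5 ⇔ |xᵢ − 375.00| > 3.5·36.00/0.6745 = 186.81.
So outliers lie outside [188.19, 561.81].
917: M = 10.15 → outlier.
983: M = 11.39 → outlier.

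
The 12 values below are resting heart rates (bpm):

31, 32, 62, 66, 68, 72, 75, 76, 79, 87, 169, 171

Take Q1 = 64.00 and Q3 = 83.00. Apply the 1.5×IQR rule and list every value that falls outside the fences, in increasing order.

31, 32, 169, 171

IQR = Q3 − Q1 = 83.00 − 64.00 = 19.00.
Lower fence = Q1 − 1.5·IQR = 64.00 − 28.50 = 35.50.
Upper fence = Q3 + 1.5·IQR = 83.00 + 28.50 = 111.50.
31 < 35.50 → outlier.
32 < 35.50 → outlier.
169 > 111.50 → outlier.
171 > 111.50 → outlier.
All remaining values lie within [35.50, 111.50].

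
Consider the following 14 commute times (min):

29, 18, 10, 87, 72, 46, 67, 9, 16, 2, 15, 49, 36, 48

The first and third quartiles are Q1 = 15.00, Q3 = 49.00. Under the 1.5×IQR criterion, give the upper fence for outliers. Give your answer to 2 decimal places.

100.00

IQR = Q3 − Q1 = 49.00 − 15.00 = 34.00.
Lower fence = Q1 − 1.5·IQR = 15.00 − 51.00 = -36.00.
Upper fence = Q3 + 1.5·IQR = 49.00 + 51.00 = 100.00.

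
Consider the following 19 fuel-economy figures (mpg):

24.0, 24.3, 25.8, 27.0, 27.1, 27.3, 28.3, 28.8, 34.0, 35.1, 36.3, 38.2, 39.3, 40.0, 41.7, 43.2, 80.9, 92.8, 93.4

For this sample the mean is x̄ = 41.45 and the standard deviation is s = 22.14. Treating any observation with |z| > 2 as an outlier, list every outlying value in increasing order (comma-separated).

Cutoffs at x̄ ± 2s: 41.45 ± 2·22.14 = [-2.83, 85.73].
92.8: z = 2.32, |z| > 2 → outlier.
93.4: z = 2.35, |z| > 2 → outlier.
Every other value lies within [-2.83, 85.73].

92.8, 93.4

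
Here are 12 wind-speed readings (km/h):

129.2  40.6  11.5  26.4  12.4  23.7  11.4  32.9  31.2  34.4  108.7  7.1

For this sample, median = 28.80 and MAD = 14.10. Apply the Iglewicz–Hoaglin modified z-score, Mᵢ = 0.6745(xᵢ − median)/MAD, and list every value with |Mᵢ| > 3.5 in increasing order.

|Mᵢ| > 3.5 ⇔ |xᵢ − 28.80| > 3.5·14.10/0.6745 = 73.17.
So outliers lie outside [-44.37, 101.97].
108.7: M = 3.82 → outlier.
129.2: M = 4.80 → outlier.

108.7, 129.2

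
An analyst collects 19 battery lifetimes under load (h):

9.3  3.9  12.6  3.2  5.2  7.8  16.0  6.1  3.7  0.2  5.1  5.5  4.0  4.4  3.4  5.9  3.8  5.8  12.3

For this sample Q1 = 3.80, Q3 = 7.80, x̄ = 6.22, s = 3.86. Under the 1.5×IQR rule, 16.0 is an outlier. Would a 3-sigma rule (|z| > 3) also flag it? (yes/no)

no

z = (16.0 − 6.22) / 3.86 = 2.53.
|z| = 2.53 ≤ 3.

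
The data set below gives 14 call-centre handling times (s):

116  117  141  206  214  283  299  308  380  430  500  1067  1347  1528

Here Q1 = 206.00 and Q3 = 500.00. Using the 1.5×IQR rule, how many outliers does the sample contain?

3

IQR = 294.00; fences at 206.00 − 441.00 = -235.00 and 500.00 + 441.00 = 941.00.
Outside the cutoffs: 1067, 1347, 1528.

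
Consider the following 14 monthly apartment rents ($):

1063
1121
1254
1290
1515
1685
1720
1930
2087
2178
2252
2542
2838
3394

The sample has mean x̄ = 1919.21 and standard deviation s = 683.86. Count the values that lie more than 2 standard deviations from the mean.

Cutoffs: x̄ ± 2s = [551.49, 3286.93].
Outside the cutoffs: 3394.

1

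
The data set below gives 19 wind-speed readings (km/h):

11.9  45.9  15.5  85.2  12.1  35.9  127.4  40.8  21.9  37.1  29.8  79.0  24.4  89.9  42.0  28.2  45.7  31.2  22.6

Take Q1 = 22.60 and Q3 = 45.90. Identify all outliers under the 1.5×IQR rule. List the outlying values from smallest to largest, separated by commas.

85.2, 89.9, 127.4

IQR = Q3 − Q1 = 45.90 − 22.60 = 23.30.
Lower fence = Q1 − 1.5·IQR = 22.60 − 34.95 = -12.35.
Upper fence = Q3 + 1.5·IQR = 45.90 + 34.95 = 80.85.
85.2 > 80.85 → outlier.
89.9 > 80.85 → outlier.
127.4 > 80.85 → outlier.
All remaining values lie within [-12.35, 80.85].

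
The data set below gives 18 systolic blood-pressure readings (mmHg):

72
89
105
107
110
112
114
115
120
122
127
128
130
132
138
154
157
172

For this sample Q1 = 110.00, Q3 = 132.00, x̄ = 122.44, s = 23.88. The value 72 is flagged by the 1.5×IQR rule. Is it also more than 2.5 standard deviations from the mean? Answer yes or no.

no

z = (72 − 122.44) / 23.88 = -2.11.
|z| = 2.11 ≤ 2.5.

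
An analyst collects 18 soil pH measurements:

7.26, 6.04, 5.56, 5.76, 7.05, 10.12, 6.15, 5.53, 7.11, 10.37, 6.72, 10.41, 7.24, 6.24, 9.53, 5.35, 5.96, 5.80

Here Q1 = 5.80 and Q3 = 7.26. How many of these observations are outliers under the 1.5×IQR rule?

4

IQR = 1.46; fences at 5.80 − 2.19 = 3.61 and 7.26 + 2.19 = 9.45.
Outside the cutoffs: 9.53, 10.12, 10.37, 10.41.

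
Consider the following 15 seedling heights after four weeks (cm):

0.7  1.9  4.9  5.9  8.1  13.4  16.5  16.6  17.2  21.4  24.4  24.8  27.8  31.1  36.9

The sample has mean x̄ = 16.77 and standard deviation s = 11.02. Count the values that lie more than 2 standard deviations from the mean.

0

Cutoffs: x̄ ± 2s = [-5.27, 38.81].
Every value lies within the cutoffs.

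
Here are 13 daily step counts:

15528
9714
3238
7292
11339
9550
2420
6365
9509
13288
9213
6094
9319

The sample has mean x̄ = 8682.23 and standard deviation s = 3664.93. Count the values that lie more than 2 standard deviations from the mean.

0

Cutoffs: x̄ ± 2s = [1352.37, 16012.09].
Every value lies within the cutoffs.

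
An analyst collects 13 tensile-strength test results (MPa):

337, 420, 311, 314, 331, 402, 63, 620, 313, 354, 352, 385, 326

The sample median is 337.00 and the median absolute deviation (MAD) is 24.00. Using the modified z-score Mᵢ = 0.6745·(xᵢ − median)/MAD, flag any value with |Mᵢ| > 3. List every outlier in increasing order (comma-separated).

63, 620

|Mᵢ| > 3 ⇔ |xᵢ − 337.00| > 3·24.00/0.6745 = 106.75.
So outliers lie outside [230.25, 443.75].
63: M = -7.70 → outlier.
620: M = 7.95 → outlier.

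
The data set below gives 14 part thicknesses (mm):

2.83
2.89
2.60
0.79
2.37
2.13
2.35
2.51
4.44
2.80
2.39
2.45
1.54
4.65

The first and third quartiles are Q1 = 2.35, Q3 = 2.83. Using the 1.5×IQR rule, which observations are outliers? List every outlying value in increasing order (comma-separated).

IQR = Q3 − Q1 = 2.83 − 2.35 = 0.48.
Lower fence = Q1 − 1.5·IQR = 2.35 − 0.72 = 1.63.
Upper fence = Q3 + 1.5·IQR = 2.83 + 0.72 = 3.55.
0.79 < 1.63 → outlier.
1.54 < 1.63 → outlier.
4.44 > 3.55 → outlier.
4.65 > 3.55 → outlier.
All remaining values lie within [1.63, 3.55].

0.79, 1.54, 4.44, 4.65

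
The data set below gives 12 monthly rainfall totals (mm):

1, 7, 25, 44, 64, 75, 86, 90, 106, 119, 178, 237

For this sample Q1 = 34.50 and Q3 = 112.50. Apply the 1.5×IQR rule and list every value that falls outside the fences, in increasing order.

IQR = Q3 − Q1 = 112.50 − 34.50 = 78.00.
Lower fence = Q1 − 1.5·IQR = 34.50 − 117.00 = -82.50.
Upper fence = Q3 + 1.5·IQR = 112.50 + 117.00 = 229.50.
237 > 229.50 → outlier.
All remaining values lie within [-82.50, 229.50].

237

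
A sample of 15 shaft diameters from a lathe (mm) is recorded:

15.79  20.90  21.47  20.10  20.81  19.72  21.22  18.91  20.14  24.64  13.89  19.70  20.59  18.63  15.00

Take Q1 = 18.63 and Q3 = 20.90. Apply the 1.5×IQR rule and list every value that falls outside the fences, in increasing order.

IQR = Q3 − Q1 = 20.90 − 18.63 = 2.27.
Lower fence = Q1 − 1.5·IQR = 18.63 − 3.405 = 15.225.
Upper fence = Q3 + 1.5·IQR = 20.90 + 3.405 = 24.305.
13.89 < 15.225 → outlier.
15.00 < 15.225 → outlier.
24.64 > 24.305 → outlier.
All remaining values lie within [15.225, 24.305].

13.89, 15.00, 24.64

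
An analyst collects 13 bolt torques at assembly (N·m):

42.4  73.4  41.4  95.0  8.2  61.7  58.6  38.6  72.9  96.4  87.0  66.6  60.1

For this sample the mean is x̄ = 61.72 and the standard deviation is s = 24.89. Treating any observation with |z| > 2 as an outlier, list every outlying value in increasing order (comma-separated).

Cutoffs at x̄ ± 2s: 61.72 ± 2·24.89 = [11.94, 111.50].
8.2: z = -2.15, |z| > 2 → outlier.
Every other value lies within [11.94, 111.50].

8.2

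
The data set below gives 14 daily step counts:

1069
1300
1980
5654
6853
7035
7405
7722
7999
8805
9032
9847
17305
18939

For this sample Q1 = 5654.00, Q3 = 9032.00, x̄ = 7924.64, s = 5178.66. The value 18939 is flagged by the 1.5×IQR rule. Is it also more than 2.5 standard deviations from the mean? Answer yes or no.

z = (18939 − 7924.64) / 5178.66 = 2.13.
|z| = 2.13 ≤ 2.5.

no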